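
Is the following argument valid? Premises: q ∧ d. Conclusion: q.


This matches the form of conjunction elimination: the conclusion follows in every model of the premises.

Valid.


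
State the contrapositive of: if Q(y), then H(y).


The contrapositive of (P → Q) is (¬Q → ¬P); it is logically equivalent to the original.
Here P = 'Q(y)' and Q = 'H(y)'.

If not (H(y)), then not (Q(y)).


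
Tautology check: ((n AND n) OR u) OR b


Build the truth table over {b, n, u}:
b | n | u | φ
-------------
F | F | F | F
T | F | F | T
F | T | F | T
T | T | F | T
F | F | T | T
T | F | T | T
F | T | T | T
T | T | T | T
Counterexample at row 1: with b=F, n=F, u=F, the formula is F.

No, it is not a tautology.


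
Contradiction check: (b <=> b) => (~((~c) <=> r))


Truth table over {b, c, r}:
b | c | r | φ
-------------
False | False | False | True
True | False | False | True
False | True | False | False
True | True | False | False
False | False | True | False
True | False | True | False
False | True | True | True
True | True | True | True
Satisfying assignment at row 1: b=False, c=False, r=False gives True.

No, it is not a contradiction.


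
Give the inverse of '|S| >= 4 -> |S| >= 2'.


The inverse of (P → Q) is (¬P → ¬Q). It is equivalent to the converse, not to the original.
Here P = '|S| >= 4' and Q = '|S| >= 2'.

If not (|S| >= 4), then not (|S| >= 2).


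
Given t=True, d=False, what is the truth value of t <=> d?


Biconditional is true when both operands have the same truth value.
Substitute: t=True, d=False.
True <=> False evaluates to False.

False


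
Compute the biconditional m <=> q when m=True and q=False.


Biconditional is true when both operands have the same truth value.
Substitute: m=True, q=False.
True <=> False evaluates to False.

False


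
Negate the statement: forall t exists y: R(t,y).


Negation flips each quantifier (∀↔∃) and negates the inner predicate.
¬(forall t exists y: φ) = exists t forall y: ¬φ.

exists t forall y: ~(R(t,y))


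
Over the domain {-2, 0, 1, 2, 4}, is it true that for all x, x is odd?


Evaluate the predicate on each element: -2:F, 0:F, 1:T, 2:F, 4:F.
Counterexample x = -2 fails the predicate.

F


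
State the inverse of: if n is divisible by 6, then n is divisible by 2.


The inverse of (P → Q) is (¬P → ¬Q). It is equivalent to the converse, not to the original.
Here P = 'n is divisible by 6' and Q = 'n is divisible by 2'.

If not (n is divisible by 6), then not (n is divisible by 2).


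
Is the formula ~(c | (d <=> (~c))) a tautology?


Build the truth table over {c, d}:
c | d | φ
---------
False | False | True
True | False | False
False | True | False
True | True | False
Counterexample at row 2: with c=True, d=False, the formula is False.

No, it is not a tautology.


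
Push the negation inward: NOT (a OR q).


De Morgan: the negation of a disjunction is the conjunction of the negations.
Distribute NOT across OR, flipping it to AND, and negate each literal.

(NOT a) AND (NOT q)


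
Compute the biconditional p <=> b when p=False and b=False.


Biconditional is true when both operands have the same truth value.
Substitute: p=False, b=False.
False <=> False evaluates to True.

True


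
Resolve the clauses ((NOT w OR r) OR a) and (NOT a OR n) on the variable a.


The clauses contain complementary literals a and NOTa.
Resolution eliminates this pair and disjoins the remaining literals (merging duplicates).

((NOT w OR r) OR n)


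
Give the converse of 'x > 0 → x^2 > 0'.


The converse of (P → Q) is (Q → P). It is not in general equivalent to the original.
Here P = 'x > 0' and Q = 'x^2 > 0'.

If x^2 > 0, then x > 0.


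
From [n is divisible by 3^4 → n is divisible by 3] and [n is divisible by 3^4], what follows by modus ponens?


Modus ponens: from (P → Q) and P, infer Q.
P = 'n is divisible by 3^4' is asserted, and P → Q holds, so Q follows.

n is divisible by 3.


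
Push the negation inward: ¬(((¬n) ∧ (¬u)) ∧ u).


De Morgan: the negation of a conjunction is the disjunction of the negations.
Distribute ¬ across ∧, flipping it to ∨, and negate each literal.

(n ∨ u) ∨ (¬u)


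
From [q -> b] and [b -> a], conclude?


Hypothetical syllogism: from (P → Q) and (Q → R), infer (P → R).
Chain the two implications through the shared middle term 'b'.

q -> a


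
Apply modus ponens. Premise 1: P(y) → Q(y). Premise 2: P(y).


Modus ponens: from (P → Q) and P, infer Q.
P = 'P(y)' is asserted, and P → Q holds, so Q follows.

Q(y).


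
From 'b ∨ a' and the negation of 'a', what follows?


Disjunctive syllogism: from (P ∨ Q) and ¬P, infer Q.
One disjunct, 'a', is ruled out; the other must hold.

b


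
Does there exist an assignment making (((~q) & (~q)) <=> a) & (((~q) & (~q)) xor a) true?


Check all 4 assignments over {a, q}:
a | q | φ
---------
False | False | False
True | False | False
False | True | False
True | True | False
No assignment makes the formula true.

Unsatisfiable.


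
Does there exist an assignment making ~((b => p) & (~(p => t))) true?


Search for a satisfying assignment over {b, p, t}.
Try b=False, p=False, t=False: the formula evaluates to True.
A satisfying assignment exists.

Satisfiable.


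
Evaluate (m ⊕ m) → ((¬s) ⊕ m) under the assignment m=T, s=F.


Substitute m=T, s=F:
m ⊕ m = T ⊕ T = F
¬s = T
(¬s) ⊕ m = T ⊕ T = F
(m ⊕ m) → ((¬s) ⊕ m) = F → F = T

T


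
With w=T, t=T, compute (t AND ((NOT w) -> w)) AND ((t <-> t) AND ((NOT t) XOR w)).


Substitute w=T, t=T:
NOT w = F
(NOT w) -> w = F -> T = T
t AND ((NOT w) -> w) = T AND T = T
t <-> t = T <-> T = T
NOT t = F
(NOT t) XOR w = F XOR T = T
(t <-> t) AND ((NOT t) XOR w) = T AND T = T
(t AND ((NOT w) -> w)) AND ((t <-> t) AND ((NOT t) XOR w)) = T AND T = T

T


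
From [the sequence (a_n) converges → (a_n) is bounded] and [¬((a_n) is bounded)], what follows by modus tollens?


Modus tollens: from (P → Q) and ¬Q, infer ¬P.
Q = '(a_n) is bounded' is denied; since P → Q, P must also fail.

Not (the sequence (a_n) converges).


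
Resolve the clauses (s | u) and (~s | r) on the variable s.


The clauses contain complementary literals s and ~s.
Resolution eliminates this pair and disjoins the remaining literals (merging duplicates).

(u | r)


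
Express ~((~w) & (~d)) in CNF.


Step 1: Apply De Morgan: ¬((¬w) ∧ (¬d)) = ¬(¬w) ∨ ¬(¬d).
Step 2: Eliminate any double negations (¬¬X = X).

w | d


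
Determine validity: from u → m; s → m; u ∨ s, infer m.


This matches the form of proof by cases: the conclusion follows in every model of the premises.

Valid.


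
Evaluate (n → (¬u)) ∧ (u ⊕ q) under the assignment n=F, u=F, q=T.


Substitute n=F, u=F, q=T:
¬u = T
n → (¬u) = F → T = T
u ⊕ q = F ⊕ T = T
(n → (¬u)) ∧ (u ⊕ q) = T ∧ T = T

T


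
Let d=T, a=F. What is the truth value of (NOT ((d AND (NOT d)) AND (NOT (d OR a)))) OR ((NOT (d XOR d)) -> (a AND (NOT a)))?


Substitute d=T, a=F:
… (earlier sub-steps elided)
d OR a = T OR F = T
NOT (d OR a) = F
(d AND (NOT d)) AND (NOT (d OR a)) = F AND F = F
NOT ((d AND (NOT d)) AND (NOT (d OR a))) = T
d XOR d = T XOR T = F
NOT (d XOR d) = T
NOT a = T
a AND (NOT a) = F AND T = F
(NOT (d XOR d)) -> (a AND (NOT a)) = T -> F = F
(NOT ((d AND (NOT d)) AND (NOT (d OR a)))) OR ((NOT (d XOR d)) -> (a AND (NOT a))) = T OR F = T

T


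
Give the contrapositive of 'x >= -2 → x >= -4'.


The contrapositive of (P → Q) is (¬Q → ¬P); it is logically equivalent to the original.
Here P = 'x >= -2' and Q = 'x >= -4'.

If not (x >= -4), then not (x >= -2).


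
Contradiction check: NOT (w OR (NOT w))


Truth table over {w}:
w | φ
-----
F | F
T | F
Every row is false.

Yes, it is a contradiction.


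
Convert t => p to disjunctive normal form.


Step 1: Rewrite t → p as ¬t ∨ p.

(~t) | p


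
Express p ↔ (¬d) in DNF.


Step 1: p ↔ (¬d) is true exactly when both agree: (p ∧ (¬d)) ∨ (¬p ∧ ¬(¬d)).
Step 2: Eliminate any double negations (¬¬X = X).

(p ∧ (¬d)) ∨ ((¬p) ∧ d)


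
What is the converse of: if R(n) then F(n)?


The converse of (P → Q) is (Q → P). It is not in general equivalent to the original.
Here P = 'R(n)' and Q = 'F(n)'.

If F(n), then R(n).


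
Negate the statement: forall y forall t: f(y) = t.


Negation flips each quantifier (∀↔∃) and negates the inner predicate.
¬(forall y forall t: φ) = exists y exists t: ¬φ.

exists y exists t: ~(f(y) = t)


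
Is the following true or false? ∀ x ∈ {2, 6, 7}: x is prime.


Evaluate the predicate on each element: 2:T, 6:F, 7:T.
Counterexample x = 6 fails the predicate.

F


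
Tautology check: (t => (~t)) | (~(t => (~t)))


Build the truth table over {t}:
t | φ
-----
False | True
True | True
Every row evaluates to true.

Yes, it is a tautology.


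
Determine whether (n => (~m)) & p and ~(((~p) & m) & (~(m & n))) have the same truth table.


Compare truth tables:
m | n | p | φ | ψ
-----------------
False | False | False | False | True
True | False | False | False | False
False | True | False | False | True
True | True | False | False | True
False | False | True | True | True
True | False | True | True | True
False | True | True | True | True
True | True | True | False | True
They differ at row 1 (m=False, n=False, p=False): φ=False but ψ=True.

No, they are not logically equivalent.


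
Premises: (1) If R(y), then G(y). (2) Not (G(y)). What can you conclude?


Modus tollens: from (P → Q) and ¬Q, infer ¬P.
Q = 'G(y)' is denied; since P → Q, P must also fail.

Not (R(y)).


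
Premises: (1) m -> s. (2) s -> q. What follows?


Hypothetical syllogism: from (P → Q) and (Q → R), infer (P → R).
Chain the two implications through the shared middle term 's'.

m -> q


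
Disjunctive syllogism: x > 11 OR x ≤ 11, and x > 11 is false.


Disjunctive syllogism: from (P ∨ Q) and ¬P, infer Q.
One disjunct, 'x > 11', is ruled out; the other must hold.

x ≤ 11


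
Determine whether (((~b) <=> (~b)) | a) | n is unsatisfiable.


Truth table over {a, b, n}:
a | b | n | φ
-------------
False | False | False | True
True | False | False | True
False | True | False | True
True | True | False | True
False | False | True | True
True | False | True | True
False | True | True | True
True | True | True | True
Satisfying assignment at row 1: a=False, b=False, n=False gives True.

No, it is not a contradiction.


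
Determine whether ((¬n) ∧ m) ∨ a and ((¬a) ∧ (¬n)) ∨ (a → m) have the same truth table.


Compare truth tables:
a | m | n | φ | ψ
-----------------
F | F | F | F | T
T | F | F | T | F
F | T | F | T | T
T | T | F | T | T
F | F | T | F | T
T | F | T | T | F
F | T | T | F | T
T | T | T | T | T
They differ at row 1 (a=F, m=F, n=F): φ=F but ψ=T.

No, they are not logically equivalent.


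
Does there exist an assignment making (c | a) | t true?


Search for a satisfying assignment over {a, c, t}.
Try a=True, c=False, t=False: the formula evaluates to True.
A satisfying assignment exists.

Satisfiable.


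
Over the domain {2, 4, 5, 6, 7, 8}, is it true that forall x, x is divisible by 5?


Evaluate the predicate on each element: 2:False, 4:False, 5:True, 6:False, 7:False, 8:False.
Counterexample x = 2 fails the predicate.

False


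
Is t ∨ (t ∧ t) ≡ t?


Compare truth tables:
t | φ | ψ
---------
F | F | F
T | T | T
The columns φ and ψ agree on every row.

Yes, they are logically equivalent.


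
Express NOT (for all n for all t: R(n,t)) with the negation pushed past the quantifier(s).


Negation flips each quantifier (∀↔∃) and negates the inner predicate.
¬(for all n for all t: φ) = there exists n there exists t: ¬φ.

there exists n there exists t: NOT(R(n,t))


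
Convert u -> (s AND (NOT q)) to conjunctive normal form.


Step 1: Rewrite u → (s ∧ (¬q)) as ¬u ∨ (s ∧ (¬q)).
Step 2: Distribute ∨ over ∧.

((NOT u) OR s) AND ((NOT u) OR (NOT q))


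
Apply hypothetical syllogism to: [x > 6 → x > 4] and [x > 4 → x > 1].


Hypothetical syllogism: from (P → Q) and (Q → R), infer (P → R).
Chain the two implications through the shared middle term 'x > 4'.

x > 6 → x > 1


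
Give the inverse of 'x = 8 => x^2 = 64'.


The inverse of (P → Q) is (¬P → ¬Q). It is equivalent to the converse, not to the original.
Here P = 'x = 8' and Q = 'x^2 = 64'.

If not (x = 8), then not (x^2 = 64).


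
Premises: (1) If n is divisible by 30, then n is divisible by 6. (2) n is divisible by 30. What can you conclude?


Modus ponens: from (P → Q) and P, infer Q.
P = 'n is divisible by 30' is asserted, and P → Q holds, so Q follows.

n is divisible by 6.


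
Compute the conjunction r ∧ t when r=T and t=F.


Conjunction is true only when both operands are true.
Substitute: r=T, t=F.
T ∧ F evaluates to F.

F


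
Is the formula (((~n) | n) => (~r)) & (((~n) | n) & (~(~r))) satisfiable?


Check all 4 assignments over {n, r}:
n | r | φ
---------
False | False | False
True | False | False
False | True | False
True | True | False
No assignment makes the formula true.

Unsatisfiable.


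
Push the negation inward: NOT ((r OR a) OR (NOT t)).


De Morgan: the negation of a disjunction is the conjunction of the negations.
Distribute NOT across OR, flipping it to AND, and negate each literal.

((NOT r) AND (NOT a)) AND t


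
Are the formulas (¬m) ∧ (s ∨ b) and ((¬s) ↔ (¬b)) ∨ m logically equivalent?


Compare truth tables:
b | m | s | φ | ψ
-----------------
F | F | F | F | T
T | F | F | T | F
F | T | F | F | T
T | T | F | F | T
F | F | T | T | F
T | F | T | T | T
F | T | T | F | T
T | T | T | F | T
They differ at row 1 (b=F, m=F, s=F): φ=F but ψ=T.

No, they are not logically equivalent.


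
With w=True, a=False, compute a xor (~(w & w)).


Substitute w=True, a=False:
w & w = True & True = True
~(w & w) = False
a xor (~(w & w)) = False xor False = False

False


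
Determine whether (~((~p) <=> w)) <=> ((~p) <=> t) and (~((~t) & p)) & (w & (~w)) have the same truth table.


Compare truth tables:
p | t | w | φ | ψ
-----------------
False | False | False | False | False
True | False | False | False | False
False | True | False | True | False
True | True | False | True | False
False | False | True | True | False
True | False | True | True | False
False | True | True | False | False
True | True | True | False | False
They differ at row 3 (p=False, t=True, w=False): φ=True but ψ=False.

No, they are not logically equivalent.


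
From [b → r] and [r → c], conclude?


Hypothetical syllogism: from (P → Q) and (Q → R), infer (P → R).
Chain the two implications through the shared middle term 'r'.

b → c


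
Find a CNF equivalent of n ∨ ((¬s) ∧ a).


Step 1: Distribute ∨ over ∧: n ∨ ((¬s) ∧ a) = (n ∨ (¬s)) ∧ (n ∨ a).

(n ∨ (¬s)) ∧ (n ∨ a)


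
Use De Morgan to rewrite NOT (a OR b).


De Morgan: the negation of a disjunction is the conjunction of the negations.
Distribute NOT across OR, flipping it to AND, and negate each literal.

(NOT a) AND (NOT b)


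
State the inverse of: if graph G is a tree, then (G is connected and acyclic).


The inverse of (P → Q) is (¬P → ¬Q). It is equivalent to the converse, not to the original.
Here P = 'graph G is a tree' and Q = '(G is connected and acyclic)'.

If not (graph G is a tree), then not ((G is connected and acyclic)).


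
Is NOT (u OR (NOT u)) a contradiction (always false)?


Truth table over {u}:
u | φ
-----
F | F
T | F
Every row is false.

Yes, it is a contradiction.


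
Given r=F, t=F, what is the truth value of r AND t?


Conjunction is true only when both operands are true.
Substitute: r=F, t=F.
F AND F evaluates to F.

F


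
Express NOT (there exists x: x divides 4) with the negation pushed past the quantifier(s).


¬(for all x: φ) = there exists x: ¬φ, and ¬(there exists x: φ) = for all x: ¬φ.
Apply to the existential statement.

for all x: NOT(x divides 4)


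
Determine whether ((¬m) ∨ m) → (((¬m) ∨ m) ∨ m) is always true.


Build the truth table over {m}:
m | φ
-----
F | T
T | T
Every row evaluates to true.

Yes, it is a tautology.


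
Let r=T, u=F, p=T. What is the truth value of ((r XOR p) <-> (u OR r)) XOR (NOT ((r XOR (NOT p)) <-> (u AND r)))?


Substitute r=T, u=F, p=T:
r XOR p = T XOR T = F
u OR r = F OR T = T
(r XOR p) <-> (u OR r) = F <-> T = F
NOT p = F
r XOR (NOT p) = T XOR F = T
u AND r = F AND T = F
(r XOR (NOT p)) <-> (u AND r) = T <-> F = F
NOT ((r XOR (NOT p)) <-> (u AND r)) = T
((r XOR p) <-> (u OR r)) XOR (NOT ((r XOR (NOT p)) <-> (u AND r))) = F XOR T = T

T


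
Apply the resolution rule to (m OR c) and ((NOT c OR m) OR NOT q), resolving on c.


The clauses contain complementary literals c and NOTc.
Resolution eliminates this pair and disjoins the remaining literals (merging duplicates).

(m OR NOT q)


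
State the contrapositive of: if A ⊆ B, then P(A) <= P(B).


The contrapositive of (P → Q) is (¬Q → ¬P); it is logically equivalent to the original.
Here P = 'A ⊆ B' and Q = 'P(A) <= P(B)'.

If not (P(A) <= P(B)), then not (A ⊆ B).


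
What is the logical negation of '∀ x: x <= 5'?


¬(∀ x: φ) = ∃ x: ¬φ, and ¬(∃ x: φ) = ∀ x: ¬φ.
Apply to the universal statement.

∃ x: ¬(x <= 5)


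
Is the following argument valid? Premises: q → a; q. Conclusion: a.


This matches the form of modus ponens: the conclusion follows in every model of the premises.

Valid.


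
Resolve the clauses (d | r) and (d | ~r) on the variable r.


The clauses contain complementary literals r and ~r.
Resolution eliminates this pair and disjoins the remaining literals (merging duplicates).

d


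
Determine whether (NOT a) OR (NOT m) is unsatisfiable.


Truth table over {a, m}:
a | m | φ
---------
F | F | T
T | F | T
F | T | T
T | T | F
Satisfying assignment at row 1: a=F, m=F gives T.

No, it is not a contradiction.


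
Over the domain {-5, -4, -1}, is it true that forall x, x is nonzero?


Evaluate the predicate on each element: -5:True, -4:True, -1:True.
Every element satisfies the predicate.

True


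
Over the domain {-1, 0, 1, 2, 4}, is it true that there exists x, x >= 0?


Evaluate the predicate on each element: -1:F, 0:T, 1:T, 2:T, 4:T.
Witness x = 0 satisfies the predicate.

T


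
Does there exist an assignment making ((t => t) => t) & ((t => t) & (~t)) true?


Check all 2 assignments over {t}:
t | φ
-----
False | False
True | False
No assignment makes the formula true.

Unsatisfiable.


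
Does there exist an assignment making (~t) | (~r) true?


Search for a satisfying assignment over {r, t}.
Try r=False, t=False: the formula evaluates to True.
A satisfying assignment exists.

Satisfiable.


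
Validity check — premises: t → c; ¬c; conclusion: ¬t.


This matches the form of modus tollens: the conclusion follows in every model of the premises.

Valid.


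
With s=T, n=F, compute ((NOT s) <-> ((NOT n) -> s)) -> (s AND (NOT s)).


Substitute s=T, n=F:
NOT s = F
NOT n = T
(NOT n) -> s = T -> T = T
(NOT s) <-> ((NOT n) -> s) = F <-> T = F
NOT s = F
s AND (NOT s) = T AND F = F
((NOT s) <-> ((NOT n) -> s)) -> (s AND (NOT s)) = F -> F = T

T


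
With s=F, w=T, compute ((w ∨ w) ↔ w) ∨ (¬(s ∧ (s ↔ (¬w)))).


Substitute s=F, w=T:
w ∨ w = T ∨ T = T
(w ∨ w) ↔ w = T ↔ T = T
¬w = F
s ↔ (¬w) = F ↔ F = T
s ∧ (s ↔ (¬w)) = F ∧ T = F
¬(s ∧ (s ↔ (¬w))) = T
((w ∨ w) ↔ w) ∨ (¬(s ∧ (s ↔ (¬w)))) = T ∨ T = T

T


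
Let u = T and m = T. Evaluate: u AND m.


Conjunction is true only when both operands are true.
Substitute: u=T, m=T.
T AND T evaluates to T.

T


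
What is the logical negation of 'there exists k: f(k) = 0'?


¬(for all x: φ) = there exists x: ¬φ, and ¬(there exists x: φ) = for all x: ¬φ.
Apply to the existential statement.

for all k: NOT(f(k) = 0)


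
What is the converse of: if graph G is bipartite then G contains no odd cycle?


The converse of (P → Q) is (Q → P). It is not in general equivalent to the original.
Here P = 'graph G is bipartite' and Q = 'G contains no odd cycle'.

If G contains no odd cycle, then graph G is bipartite.


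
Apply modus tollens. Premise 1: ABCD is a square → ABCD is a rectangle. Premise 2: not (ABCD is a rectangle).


Modus tollens: from (P → Q) and ¬Q, infer ¬P.
Q = 'ABCD is a rectangle' is denied; since P → Q, P must also fail.

Not (ABCD is a square).


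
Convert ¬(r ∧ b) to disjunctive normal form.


Step 1: Apply De Morgan: ¬(r ∧ b) = ¬r ∨ ¬b.

(¬r) ∨ (¬b)


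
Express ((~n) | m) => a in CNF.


Step 1: Rewrite as ¬((¬n) ∨ m) ∨ a = (¬(¬n) ∧ ¬m) ∨ a.
Step 2: Distribute ∨ over ∧.
Step 3: Eliminate any double negations (¬¬X = X).

(n | a) & ((~m) | a)


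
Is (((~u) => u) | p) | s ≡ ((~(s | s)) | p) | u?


Compare truth tables:
p | s | u | φ | ψ
-----------------
False | False | False | False | True
True | False | False | True | True
False | True | False | True | False
True | True | False | True | True
False | False | True | True | True
True | False | True | True | True
False | True | True | True | True
True | True | True | True | True
They differ at row 1 (p=False, s=False, u=False): φ=False but ψ=True.

No, they are not logically equivalent.


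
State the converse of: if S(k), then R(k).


The converse of (P → Q) is (Q → P). It is not in general equivalent to the original.
Here P = 'S(k)' and Q = 'R(k)'.

If R(k), then S(k).


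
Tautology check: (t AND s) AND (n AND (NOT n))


Build the truth table over {n, s, t}:
n | s | t | φ
-------------
F | F | F | F
T | F | F | F
F | T | F | F
T | T | F | F
F | F | T | F
T | F | T | F
F | T | T | F
T | T | T | F
Counterexample at row 1: with n=F, s=F, t=F, the formula is F.

No, it is not a tautology.


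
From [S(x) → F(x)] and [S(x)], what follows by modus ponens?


Modus ponens: from (P → Q) and P, infer Q.
P = 'S(x)' is asserted, and P → Q holds, so Q follows.

F(x).


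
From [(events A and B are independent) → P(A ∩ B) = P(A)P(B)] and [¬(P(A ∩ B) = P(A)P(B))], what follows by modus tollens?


Modus tollens: from (P → Q) and ¬Q, infer ¬P.
Q = 'P(A ∩ B) = P(A)P(B)' is denied; since P → Q, P must also fail.

Not ((events A and B are independent)).


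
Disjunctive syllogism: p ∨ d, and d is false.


Disjunctive syllogism: from (P ∨ Q) and ¬P, infer Q.
One disjunct, 'd', is ruled out; the other must hold.

p


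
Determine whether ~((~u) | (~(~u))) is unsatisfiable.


Truth table over {u}:
u | φ
-----
False | False
True | False
Every row is false.

Yes, it is a contradiction.


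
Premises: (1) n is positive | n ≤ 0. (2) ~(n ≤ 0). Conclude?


Disjunctive syllogism: from (P ∨ Q) and ¬P, infer Q.
One disjunct, 'n ≤ 0', is ruled out; the other must hold.

n is positive


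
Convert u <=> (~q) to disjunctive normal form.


Step 1: u ↔ (¬q) is true exactly when both agree: (u ∧ (¬q)) ∨ (¬u ∧ ¬(¬q)).
Step 2: Eliminate any double negations (¬¬X = X).

(u & (~q)) | ((~u) & q)


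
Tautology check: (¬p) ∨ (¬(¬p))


Build the truth table over {p}:
p | φ
-----
F | T
T | T
Every row evaluates to true.

Yes, it is a tautology.


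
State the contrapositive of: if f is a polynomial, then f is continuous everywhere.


The contrapositive of (P → Q) is (¬Q → ¬P); it is logically equivalent to the original.
Here P = 'f is a polynomial' and Q = 'f is continuous everywhere'.

If not (f is continuous everywhere), then not (f is a polynomial).


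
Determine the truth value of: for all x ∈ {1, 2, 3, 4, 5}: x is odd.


Evaluate the predicate on each element: 1:T, 2:F, 3:T, 4:F, 5:T.
Counterexample x = 2 fails the predicate.

F


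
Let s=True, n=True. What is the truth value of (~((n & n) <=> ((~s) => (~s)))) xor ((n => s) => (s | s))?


Substitute s=True, n=True:
n & n = True & True = True
~s = False
~s = False
(~s) => (~s) = False => False = True
(n & n) <=> ((~s) => (~s)) = True <=> True = True
~((n & n) <=> ((~s) => (~s))) = False
n => s = True => True = True
s | s = True | True = True
(n => s) => (s | s) = True => True = True
(~((n & n) <=> ((~s) => (~s)))) xor ((n => s) => (s | s)) = False xor True = True

True


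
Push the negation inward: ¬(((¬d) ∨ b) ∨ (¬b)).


De Morgan: the negation of a disjunction is the conjunction of the negations.
Distribute ¬ across ∨, flipping it to ∧, and negate each literal.

(d ∧ (¬b)) ∧ b


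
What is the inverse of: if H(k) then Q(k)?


The inverse of (P → Q) is (¬P → ¬Q). It is equivalent to the converse, not to the original.
Here P = 'H(k)' and Q = 'Q(k)'.

If not (H(k)), then not (Q(k)).


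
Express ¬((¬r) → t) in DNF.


Step 1: Rewrite implication then negate: ¬(¬(¬r) ∨ t) = (¬r) ∧ ¬t.

(¬r) ∧ (¬t)


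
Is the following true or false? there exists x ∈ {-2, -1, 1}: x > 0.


Evaluate the predicate on each element: -2:F, -1:F, 1:T.
Witness x = 1 satisfies the predicate.

T


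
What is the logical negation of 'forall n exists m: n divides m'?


Negation flips each quantifier (∀↔∃) and negates the inner predicate.
¬(forall n exists m: φ) = exists n forall m: ¬φ.

exists n forall m: ~(n divides m)


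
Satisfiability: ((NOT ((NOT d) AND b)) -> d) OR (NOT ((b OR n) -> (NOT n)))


Search for a satisfying assignment over {b, d, n}.
Try b=T, d=F, n=F: the formula evaluates to T.
A satisfying assignment exists.

Satisfiable.


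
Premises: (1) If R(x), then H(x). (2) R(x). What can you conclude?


Modus ponens: from (P → Q) and P, infer Q.
P = 'R(x)' is asserted, and P → Q holds, so Q follows.

H(x).


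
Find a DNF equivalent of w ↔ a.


Step 1: w ↔ a is true exactly when both agree: (w ∧ a) ∨ (¬w ∧ ¬a).

(w ∧ a) ∨ ((¬w) ∧ (¬a))


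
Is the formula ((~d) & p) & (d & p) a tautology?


Build the truth table over {d, p}:
d | p | φ
---------
False | False | False
True | False | False
False | True | False
True | True | False
Counterexample at row 1: with d=False, p=False, the formula is False.

No, it is not a tautology.


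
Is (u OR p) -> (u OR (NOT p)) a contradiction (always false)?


Truth table over {p, u}:
p | u | φ
---------
F | F | T
T | F | F
F | T | T
T | T | T
Satisfying assignment at row 1: p=F, u=F gives T.

No, it is not a contradiction.


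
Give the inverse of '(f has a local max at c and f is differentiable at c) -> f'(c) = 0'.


The inverse of (P → Q) is (¬P → ¬Q). It is equivalent to the converse, not to the original.
Here P = '(f has a local max at c and f is differentiable at c)' and Q = 'f'(c) = 0'.

If not ((f has a local max at c and f is differentiable at c)), then not (f'(c) = 0).


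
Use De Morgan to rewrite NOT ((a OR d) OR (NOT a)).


De Morgan: the negation of a disjunction is the conjunction of the negations.
Distribute NOT across OR, flipping it to AND, and negate each literal.

((NOT a) AND (NOT d)) AND a


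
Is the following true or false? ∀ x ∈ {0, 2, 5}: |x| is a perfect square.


Evaluate the predicate on each element: 0:T, 2:F, 5:F.
Counterexample x = 2 fails the predicate.

F


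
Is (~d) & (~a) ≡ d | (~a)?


Compare truth tables:
a | d | φ | ψ
-------------
False | False | True | True
True | False | False | False
False | True | False | True
True | True | False | True
They differ at row 3 (a=False, d=True): φ=False but ψ=True.

No, they are not logically equivalent.


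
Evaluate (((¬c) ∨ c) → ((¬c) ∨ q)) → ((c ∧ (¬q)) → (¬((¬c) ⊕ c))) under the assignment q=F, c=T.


Substitute q=F, c=T:
… (earlier sub-steps elided)
¬c = F
(¬c) ∨ q = F ∨ F = F
((¬c) ∨ c) → ((¬c) ∨ q) = T → F = F
¬q = T
c ∧ (¬q) = T ∧ T = T
¬c = F
(¬c) ⊕ c = F ⊕ T = T
¬((¬c) ⊕ c) = F
(c ∧ (¬q)) → (¬((¬c) ⊕ c)) = T → F = F
(((¬c) ∨ c) → ((¬c) ∨ q)) → ((c ∧ (¬q)) → (¬((¬c) ⊕ c))) = F → F = T

T


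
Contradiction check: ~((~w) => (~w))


Truth table over {w}:
w | φ
-----
False | False
True | False
Every row is false.

Yes, it is a contradiction.


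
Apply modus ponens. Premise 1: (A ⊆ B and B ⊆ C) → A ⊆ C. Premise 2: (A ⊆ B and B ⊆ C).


Modus ponens: from (P → Q) and P, infer Q.
P = '(A ⊆ B and B ⊆ C)' is asserted, and P → Q holds, so Q follows.

A ⊆ C.


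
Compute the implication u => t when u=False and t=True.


Implication is false only when antecedent is true and consequent is false.
Substitute: u=False, t=True.
False => True evaluates to True.

True


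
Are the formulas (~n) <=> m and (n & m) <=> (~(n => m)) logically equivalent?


Compare truth tables:
m | n | φ | ψ
-------------
False | False | False | True
True | False | True | True
False | True | True | False
True | True | False | False
They differ at row 1 (m=False, n=False): φ=False but ψ=True.

No, they are not logically equivalent.


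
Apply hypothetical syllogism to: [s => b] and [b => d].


Hypothetical syllogism: from (P → Q) and (Q → R), infer (P → R).
Chain the two implications through the shared middle term 'b'.

s => d


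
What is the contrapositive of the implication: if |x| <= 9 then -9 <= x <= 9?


The contrapositive of (P → Q) is (¬Q → ¬P); it is logically equivalent to the original.
Here P = '|x| <= 9' and Q = '-9 <= x <= 9'.

If not (-9 <= x <= 9), then not (|x| <= 9).


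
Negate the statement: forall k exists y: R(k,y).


Negation flips each quantifier (∀↔∃) and negates the inner predicate.
¬(forall k exists y: φ) = exists k forall y: ¬φ.

exists k forall y: ~(R(k,y))


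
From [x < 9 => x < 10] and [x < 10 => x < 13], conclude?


Hypothetical syllogism: from (P → Q) and (Q → R), infer (P → R).
Chain the two implications through the shared middle term 'x < 10'.

x < 9 => x < 13


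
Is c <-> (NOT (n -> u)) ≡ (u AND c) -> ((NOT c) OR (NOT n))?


Compare truth tables:
c | n | u | φ | ψ
-----------------
F | F | F | T | T
T | F | F | F | T
F | T | F | F | T
T | T | F | T | T
F | F | T | T | T
T | F | T | F | T
F | T | T | T | T
T | T | T | F | F
They differ at row 2 (c=T, n=F, u=F): φ=F but ψ=T.

No, they are not logically equivalent.


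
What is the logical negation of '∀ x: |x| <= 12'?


¬(∀ x: φ) = ∃ x: ¬φ, and ¬(∃ x: φ) = ∀ x: ¬φ.
Apply to the universal statement.

∃ x: ¬(|x| <= 12)


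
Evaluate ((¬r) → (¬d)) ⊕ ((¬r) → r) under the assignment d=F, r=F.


Substitute d=F, r=F:
¬r = T
¬d = T
(¬r) → (¬d) = T → T = T
¬r = T
(¬r) → r = T → F = F
((¬r) → (¬d)) ⊕ ((¬r) → r) = T ⊕ F = T

T


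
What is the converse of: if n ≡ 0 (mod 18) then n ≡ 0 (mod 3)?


The converse of (P → Q) is (Q → P). It is not in general equivalent to the original.
Here P = 'n ≡ 0 (mod 18)' and Q = 'n ≡ 0 (mod 3)'.

If n ≡ 0 (mod 3), then n ≡ 0 (mod 18).


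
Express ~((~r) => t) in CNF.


Step 1: Rewrite (¬r) → t as ¬(¬r) ∨ t.
Step 2: Negate: ¬(¬(¬r) ∨ t) = (¬r) ∧ ¬t (De Morgan + double negation).

(~r) & (~t)


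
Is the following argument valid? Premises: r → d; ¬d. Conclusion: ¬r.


This matches the form of modus tollens: the conclusion follows in every model of the premises.

Valid.


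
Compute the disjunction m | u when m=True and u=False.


Disjunction is false only when both operands are false.
Substitute: m=True, u=False.
True | False evaluates to True.

True


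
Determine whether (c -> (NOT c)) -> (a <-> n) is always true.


Build the truth table over {a, c, n}:
a | c | n | φ
-------------
F | F | F | T
T | F | F | F
F | T | F | T
T | T | F | T
F | F | T | F
T | F | T | T
F | T | T | T
T | T | T | T
Counterexample at row 2: with a=T, c=F, n=F, the formula is F.

No, it is not a tautology.


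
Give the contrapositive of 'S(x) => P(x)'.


The contrapositive of (P → Q) is (¬Q → ¬P); it is logically equivalent to the original.
Here P = 'S(x)' and Q = 'P(x)'.

If not (P(x)), then not (S(x)).


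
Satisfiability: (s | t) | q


Search for a satisfying assignment over {q, s, t}.
Try q=True, s=False, t=False: the formula evaluates to True.
A satisfying assignment exists.

Satisfiable.


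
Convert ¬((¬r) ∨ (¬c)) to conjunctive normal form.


Step 1: Apply De Morgan: ¬((¬r) ∨ (¬c)) = ¬(¬r) ∧ ¬(¬c).
Step 2: Eliminate any double negations (¬¬X = X).

r ∧ c


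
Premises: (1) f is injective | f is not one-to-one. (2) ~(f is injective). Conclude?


Disjunctive syllogism: from (P ∨ Q) and ¬P, infer Q.
One disjunct, 'f is injective', is ruled out; the other must hold.

f is not one-to-one


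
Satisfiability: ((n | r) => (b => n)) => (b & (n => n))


Search for a satisfying assignment over {b, n, r}.
Try b=True, n=False, r=False: the formula evaluates to True.
A satisfying assignment exists.

Satisfiable.


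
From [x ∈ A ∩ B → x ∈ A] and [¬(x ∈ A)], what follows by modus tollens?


Modus tollens: from (P → Q) and ¬Q, infer ¬P.
Q = 'x ∈ A' is denied; since P → Q, P must also fail.

Not (x ∈ A ∩ B).


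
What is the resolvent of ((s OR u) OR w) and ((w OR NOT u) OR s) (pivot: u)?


The clauses contain complementary literals u and NOTu.
Resolution eliminates this pair and disjoins the remaining literals (merging duplicates).

(s OR w)


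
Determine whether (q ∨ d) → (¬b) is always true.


Build the truth table over {b, d, q}:
b | d | q | φ
-------------
F | F | F | T
T | F | F | T
F | T | F | T
T | T | F | F
F | F | T | T
T | F | T | F
F | T | T | T
T | T | T | F
Counterexample at row 4: with b=T, d=T, q=F, the formula is F.

No, it is not a tautology.


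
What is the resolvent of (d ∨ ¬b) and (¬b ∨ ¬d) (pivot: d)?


The clauses contain complementary literals d and ¬d.
Resolution eliminates this pair and disjoins the remaining literals (merging duplicates).

¬b


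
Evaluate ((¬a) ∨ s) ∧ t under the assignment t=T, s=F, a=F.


Substitute t=T, s=F, a=F:
¬a = T
(¬a) ∨ s = T ∨ F = T
((¬a) ∨ s) ∧ t = T ∧ T = T

T


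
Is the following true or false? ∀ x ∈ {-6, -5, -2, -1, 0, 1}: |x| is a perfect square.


Evaluate the predicate on each element: -6:F, -5:F, -2:F, -1:T, 0:T, 1:T.
Counterexample x = -6 fails the predicate.

F


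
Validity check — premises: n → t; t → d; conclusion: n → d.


This matches the form of hypothetical syllogism: the conclusion follows in every model of the premises.

Valid.


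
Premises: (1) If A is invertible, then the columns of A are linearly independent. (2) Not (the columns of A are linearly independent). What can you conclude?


Modus tollens: from (P → Q) and ¬Q, infer ¬P.
Q = 'the columns of A are linearly independent' is denied; since P → Q, P must also fail.

Not (A is invertible).


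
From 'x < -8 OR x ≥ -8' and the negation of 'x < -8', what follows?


Disjunctive syllogism: from (P ∨ Q) and ¬P, infer Q.
One disjunct, 'x < -8', is ruled out; the other must hold.

x ≥ -8


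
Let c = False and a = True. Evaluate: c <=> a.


Biconditional is true when both operands have the same truth value.
Substitute: c=False, a=True.
False <=> True evaluates to False.

False


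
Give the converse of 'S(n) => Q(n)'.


The converse of (P → Q) is (Q → P). It is not in general equivalent to the original.
Here P = 'S(n)' and Q = 'Q(n)'.

If Q(n), then S(n).


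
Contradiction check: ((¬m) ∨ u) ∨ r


Truth table over {m, r, u}:
m | r | u | φ
-------------
F | F | F | T
T | F | F | F
F | T | F | T
T | T | F | T
F | F | T | T
T | F | T | T
F | T | T | T
T | T | T | T
Satisfying assignment at row 1: m=F, r=F, u=F gives T.

No, it is not a contradiction.


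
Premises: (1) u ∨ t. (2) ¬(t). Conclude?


Disjunctive syllogism: from (P ∨ Q) and ¬P, infer Q.
One disjunct, 't', is ruled out; the other must hold.

u


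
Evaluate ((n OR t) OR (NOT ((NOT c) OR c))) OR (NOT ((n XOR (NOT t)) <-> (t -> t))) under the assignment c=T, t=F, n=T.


Substitute c=T, t=F, n=T:
… (earlier sub-steps elided)
NOT c = F
(NOT c) OR c = F OR T = T
NOT ((NOT c) OR c) = F
(n OR t) OR (NOT ((NOT c) OR c)) = T OR F = T
NOT t = T
n XOR (NOT t) = T XOR T = F
t -> t = F -> F = T
(n XOR (NOT t)) <-> (t -> t) = F <-> T = F
NOT ((n XOR (NOT t)) <-> (t -> t)) = T
((n OR t) OR (NOT ((NOT c) OR c))) OR (NOT ((n XOR (NOT t)) <-> (t -> t))) = T OR T = T

T


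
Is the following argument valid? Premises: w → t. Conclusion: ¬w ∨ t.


This matches the form of material implication: the conclusion follows in every model of the premises.

Valid.


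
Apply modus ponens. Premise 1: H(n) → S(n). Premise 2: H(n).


Modus ponens: from (P → Q) and P, infer Q.
P = 'H(n)' is asserted, and P → Q holds, so Q follows.

S(n).


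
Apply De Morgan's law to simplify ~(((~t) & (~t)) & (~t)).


De Morgan: the negation of a conjunction is the disjunction of the negations.
Distribute ~ across &, flipping it to |, and negate each literal.

(t | t) | t


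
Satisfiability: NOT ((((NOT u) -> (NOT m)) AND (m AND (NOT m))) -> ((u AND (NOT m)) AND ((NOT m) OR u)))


Check all 4 assignments over {m, u}:
m | u | φ
---------
F | F | F
T | F | F
F | T | F
T | T | F
No assignment makes the formula true.

Unsatisfiable.


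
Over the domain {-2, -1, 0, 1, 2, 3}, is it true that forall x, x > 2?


Evaluate the predicate on each element: -2:False, -1:False, 0:False, 1:False, 2:False, 3:True.
Counterexample x = -2 fails the predicate.

False


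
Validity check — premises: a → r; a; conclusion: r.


This matches the form of modus ponens: the conclusion follows in every model of the premises.

Valid.


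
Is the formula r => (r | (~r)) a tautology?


Build the truth table over {r}:
r | φ
-----
False | True
True | True
Every row evaluates to true.

Yes, it is a tautology.


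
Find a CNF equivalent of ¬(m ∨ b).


Step 1: Apply De Morgan: ¬(m ∨ b) = ¬m ∧ ¬b.

(¬m) ∧ (¬b)


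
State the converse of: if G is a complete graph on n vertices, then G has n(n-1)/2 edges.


The converse of (P → Q) is (Q → P). It is not in general equivalent to the original.
Here P = 'G is a complete graph on n vertices' and Q = 'G has n(n-1)/2 edges'.

If G has n(n-1)/2 edges, then G is a complete graph on n vertices.


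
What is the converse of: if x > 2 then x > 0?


The converse of (P → Q) is (Q → P). It is not in general equivalent to the original.
Here P = 'x > 2' and Q = 'x > 0'.

If x > 0, then x > 2.


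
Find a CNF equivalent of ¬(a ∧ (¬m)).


Step 1: Apply De Morgan: ¬(a ∧ (¬m)) = ¬a ∨ ¬(¬m).
Step 2: Eliminate any double negations (¬¬X = X).

(¬a) ∨ m


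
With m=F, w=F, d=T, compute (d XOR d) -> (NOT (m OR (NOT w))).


Substitute m=F, w=F, d=T:
d XOR d = T XOR T = F
NOT w = T
m OR (NOT w) = F OR T = T
NOT (m OR (NOT w)) = F
(d XOR d) -> (NOT (m OR (NOT w))) = F -> F = T

T


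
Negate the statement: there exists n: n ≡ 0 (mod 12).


¬(for all x: φ) = there exists x: ¬φ, and ¬(there exists x: φ) = for all x: ¬φ.
Apply to the existential statement.

for all n: NOT(n ≡ 0 (mod 12))


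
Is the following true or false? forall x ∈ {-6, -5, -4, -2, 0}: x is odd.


Evaluate the predicate on each element: -6:False, -5:True, -4:False, -2:False, 0:False.
Counterexample x = -6 fails the predicate.

False
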